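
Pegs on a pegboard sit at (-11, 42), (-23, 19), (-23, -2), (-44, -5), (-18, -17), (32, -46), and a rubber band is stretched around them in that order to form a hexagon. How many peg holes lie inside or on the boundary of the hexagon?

2083

Using the shoelace formula, 2A = |[(-11)·19 − (-23)·42] + [(-23)·(-2) − (-23)·19] + [(-23)·(-5) − (-44)·(-2)] + [(-44)·(-17) − (-18)·(-5)] + [(-18)·(-46) − 32·(-17)] + [32·42 − (-11)·(-46)]| = 4135, so the area is 2067.5.
Summing gcd(|Δx|,|Δy|) over the edges gives the boundary count: gcd(12,23) + gcd(0,21) + gcd(21,3) + gcd(26,12) + gcd(50,29) + gcd(43,88) = 1+21+3+2+1+1 = 29.
Pick's theorem gives I = A − B/2 + 1 = 2067.5 − 29/2 + 1 = 2054, so the closed region contains I + B = 2054 + 29 = 2083 lattice points.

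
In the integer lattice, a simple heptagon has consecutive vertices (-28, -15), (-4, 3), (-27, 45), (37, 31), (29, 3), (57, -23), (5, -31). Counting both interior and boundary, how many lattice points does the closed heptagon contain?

Using the shoelace formula, 2A = |[(-28)·3 − (-4)·(-15)] + [(-4)·45 − (-27)·3] + [(-27)·31 − 37·45] + [37·3 − 29·31] + [29·(-23) − 57·3] + [57·(-31) − 5·(-23)] + [5·(-15) − (-28)·(-31)]| = 6966, so the area is 3483.
The number of boundary lattice points is Σ gcd(|Δx|,|Δy|) = gcd(24,18) + gcd(23,42) + gcd(64,14) + gcd(8,28) + gcd(28,26) + gcd(52,8) + gcd(33,16) = 6+1+2+4+2+4+1 = 20.
Pick's theorem gives I = A − B/2 + 1 = 3483 − 20/2 + 1 = 3474, so the closed region contains I + B = 3474 + 20 = 3494 lattice points.

3494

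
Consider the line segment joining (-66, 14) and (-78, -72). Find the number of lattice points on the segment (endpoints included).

3

The number of lattice points on a segment between lattice points is gcd(|Δx|,|Δy|) + 1 = gcd(12,86) + 1 = 2 + 1 = 3.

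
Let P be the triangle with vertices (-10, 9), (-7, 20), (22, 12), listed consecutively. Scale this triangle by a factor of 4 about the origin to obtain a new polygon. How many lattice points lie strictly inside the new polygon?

2739

Using the shoelace formula, 2A = |((-10)·20 − (-7)·9) + ((-7)·12 − 22·20) + (22·9 − (-10)·12)| = 343, so the area is 343/2.
Along each edge there are gcd(|Δx|,|Δy|)+1 lattice points, so counting each shared vertex once the boundary has gcd(3,11) + gcd(29,8) + gcd(32,3) = 1+1+1 = 3.
Scaling by 4 multiplies the area by 4² = 16 (so the new area is 2744) and multiplies the boundary lattice-point count by 4, giving 12.
By Pick's theorem, the interior count of the dilated polygon is 2744 − 12/2 + 1 = 2739.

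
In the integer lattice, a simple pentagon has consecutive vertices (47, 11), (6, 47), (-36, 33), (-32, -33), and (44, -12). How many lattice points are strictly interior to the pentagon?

4572

The shoelace formula gives twice the area as |[47·47 − 6·11] + [6·33 − (-36)·47] + [(-36)·(-33) − (-32)·33] + [(-32)·(-12) − 44·(-33)] + [44·11 − 47·(-12)]| = 9161, so the area is 4580.5.
Summing gcd(|Δx|,|Δy|) over the edges gives the boundary count: gcd(41,36) + gcd(42,14) + gcd(4,66) + gcd(76,21) + gcd(3,23) = 1+14+2+1+1 = 19.
By Pick's theorem A = I + B/2 − 1, so I = 4580.5 − 19/2 + 1 = 4572.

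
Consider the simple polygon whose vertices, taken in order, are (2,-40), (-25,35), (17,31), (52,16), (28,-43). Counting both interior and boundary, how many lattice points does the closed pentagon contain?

By the shoelace formula, twice the signed area is |(2·35 − (-25)·(-40)) + ((-25)·31 − 17·35) + (17·16 − 52·31) + (52·(-43) − 28·16) + (28·(-40) − 2·(-43))| = 7358, so the area is 3679.
The number of boundary lattice points is Σ gcd(|Δx|,|Δy|) = gcd(27,75) + gcd(42,4) + gcd(35,15) + gcd(24,59) + gcd(26,3) = 3+2+5+1+1 = 12.
Pick's theorem gives I = A − B/2 + 1 = 3679 − 12/2 + 1 = 3674, so the closed region contains I + B = 3674 + 12 = 3686 lattice points.

3686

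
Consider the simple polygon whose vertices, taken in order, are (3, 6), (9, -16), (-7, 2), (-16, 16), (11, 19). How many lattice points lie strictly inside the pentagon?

370

The shoelace formula gives twice the area as |(3·(-16) − 9·6) + (9·2 − (-7)·(-16)) + ((-7)·16 − (-16)·2) + ((-16)·19 − 11·16) + (11·6 − 3·19)| = 747, so the area is 373.5.
The number of boundary lattice points is Σ gcd(|Δx|,|Δy|) = gcd(6,22) + gcd(16,18) + gcd(9,14) + gcd(27,3) + gcd(8,13) = 2+2+1+3+1 = 9.
Pick's theorem gives I = A − B/2 + 1 = 373.5 − 9/2 + 1 = 370.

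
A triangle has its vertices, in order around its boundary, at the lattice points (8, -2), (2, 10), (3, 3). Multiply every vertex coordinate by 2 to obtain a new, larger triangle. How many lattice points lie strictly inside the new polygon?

Using the shoelace formula, 2A = |(8·10 − 2·(-2)) + (2·3 − 3·10) + (3·(-2) − 8·3)| = 30, so the area is 15.
Summing gcd(|Δx|,|Δy|) over the edges gives the boundary count: gcd(6,12) + gcd(1,7) + gcd(5,5) = 6+1+5 = 12.
Scaling by 2 multiplies the area by 2² = 4 (so the new area is 60) and multiplies the boundary lattice-point count by 2, giving 24.
By Pick's theorem, the interior count of the dilated polygon is 60 − 24/2 + 1 = 49.

49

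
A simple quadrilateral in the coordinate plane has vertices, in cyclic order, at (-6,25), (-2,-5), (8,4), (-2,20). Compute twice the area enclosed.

By the shoelace formula, twice the signed area is |((-6)·(-5) − (-2)·25) + ((-2)·4 − 8·(-5)) + (8·20 − (-2)·4) + ((-2)·25 − (-6)·20)| = 350, so the area is 175.

350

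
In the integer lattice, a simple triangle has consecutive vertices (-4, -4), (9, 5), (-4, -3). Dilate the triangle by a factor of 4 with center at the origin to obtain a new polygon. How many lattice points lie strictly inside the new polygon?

99

Using the shoelace formula, 2A = |[(-4)·5 − 9·(-4)] + [9·(-3) − (-4)·5] + [(-4)·(-4) − (-4)·(-3)]| = 13, so the area is 6.5.
Along each edge there are gcd(|Δx|,|Δy|)+1 lattice points, so counting each shared vertex once the boundary has gcd(13,9) + gcd(13,8) + gcd(0,1) = 1+1+1 = 3.
Scaling by 4 multiplies the area by 4² = 16 (so the new area is 104) and multiplies the boundary lattice-point count by 4, giving 12.
By Pick's theorem, the interior count of the dilated polygon is 104 − 12/2 + 1 = 99.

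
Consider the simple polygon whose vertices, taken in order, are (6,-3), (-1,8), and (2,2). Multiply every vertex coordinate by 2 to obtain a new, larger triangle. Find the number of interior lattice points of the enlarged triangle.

14

The shoelace formula gives twice the area as |(6·8 − (-1)·(-3)) + ((-1)·2 − 2·8) + (2·(-3) − 6·2)| = 9, so the area is 4.5.
Summing gcd(|Δx|,|Δy|) over the edges gives the boundary count: gcd(7,11) + gcd(3,6) + gcd(4,5) = 1+3+1 = 5.
Scaling by 2 multiplies the area by 2² = 4 (so the new area is 18) and multiplies the boundary lattice-point count by 2, giving 10.
By Pick's theorem, the interior count of the dilated polygon is 18 − 10/2 + 1 = 14.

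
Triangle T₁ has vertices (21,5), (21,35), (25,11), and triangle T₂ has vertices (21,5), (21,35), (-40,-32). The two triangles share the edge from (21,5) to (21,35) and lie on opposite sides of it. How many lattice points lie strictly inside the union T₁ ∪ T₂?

972

The union is the simple quadrilateral with vertices (21,5), (25,11), (21,35), (-40,-32) in order.
By the shoelace formula, twice the signed area is |(21·11 − 25·5) + (25·35 − 21·11) + (21·(-32) − (-40)·35) + ((-40)·5 − 21·(-32))| = 1950, so the area is 975.
The number of boundary lattice points is Σ gcd(|Δx|,|Δy|) = gcd(4,6) + gcd(4,24) + gcd(61,67) + gcd(61,37) = 2+4+1+1 = 8.
By Pick's theorem I = A − B/2 + 1 = 975 − 8/2 + 1 = 972.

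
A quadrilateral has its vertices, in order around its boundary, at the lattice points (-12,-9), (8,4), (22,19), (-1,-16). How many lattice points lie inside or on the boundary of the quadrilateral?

Using the shoelace formula, 2A = |[(-12)·4 − 8·(-9)] + [8·19 − 22·4] + [22·(-16) − (-1)·19] + [(-1)·(-9) − (-12)·(-16)]| = 428, so the area is 214.
Summing gcd(|Δx|,|Δy|) over the edges gives the boundary count: gcd(20,13) + gcd(14,15) + gcd(23,35) + gcd(11,7) = 1+1+1+1 = 4.
Pick's theorem gives I = A − B/2 + 1 = 214 − 4/2 + 1 = 213, so the closed region contains I + B = 213 + 4 = 217 lattice points.

217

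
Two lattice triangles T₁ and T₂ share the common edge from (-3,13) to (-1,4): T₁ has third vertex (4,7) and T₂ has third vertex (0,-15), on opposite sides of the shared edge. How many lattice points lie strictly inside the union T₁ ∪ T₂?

The union is the simple quadrilateral with vertices (-3,13), (4,7), (-1,4), (0,-15) in order.
Using the shoelace formula, 2A = |((-3)·7 − 4·13) + (4·4 − (-1)·7) + ((-1)·(-15) − 0·4) + (0·13 − (-3)·(-15))| = 80, so the area is 40.
Summing gcd(|Δx|,|Δy|) over the edges gives the boundary count: gcd(7,6) + gcd(5,3) + gcd(1,19) + gcd(3,28) = 1+1+1+1 = 4.
By Pick's theorem I = A − B/2 + 1 = 40 − 4/2 + 1 = 39.

39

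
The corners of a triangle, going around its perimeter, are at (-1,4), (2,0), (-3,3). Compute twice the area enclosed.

11

Using the shoelace formula, 2A = |((-1)·0 − 2·4) + (2·3 − (-3)·0) + ((-3)·4 − (-1)·3)| = 11, so the area is 5.5.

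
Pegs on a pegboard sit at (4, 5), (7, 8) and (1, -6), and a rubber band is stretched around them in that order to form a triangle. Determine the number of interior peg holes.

By the shoelace formula, twice the signed area is |[4·8 − 7·5] + [7·(-6) − 1·8] + [1·5 − 4·(-6)]| = 24, so the area is 12.
Along each edge there are gcd(|Δx|,|Δy|)+1 lattice points, so counting each shared vertex once the boundary has gcd(3,3) + gcd(6,14) + gcd(3,11) = 3+2+1 = 6.
By Pick's theorem A = I + B/2 − 1, so I = 12 − 6/2 + 1 = 10.

10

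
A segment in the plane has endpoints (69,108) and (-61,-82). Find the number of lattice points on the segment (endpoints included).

11

The number of lattice points on a segment between lattice points is gcd(|Δx|,|Δy|) + 1 = gcd(130,190) + 1 = 10 + 1 = 11.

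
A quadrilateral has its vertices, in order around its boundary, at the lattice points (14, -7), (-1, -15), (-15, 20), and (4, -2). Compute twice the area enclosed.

512

By the shoelace formula, twice the signed area is |(14·(-15) − (-1)·(-7)) + ((-1)·20 − (-15)·(-15)) + ((-15)·(-2) − 4·20) + (4·(-7) − 14·(-2))| = 512, so the area is 256.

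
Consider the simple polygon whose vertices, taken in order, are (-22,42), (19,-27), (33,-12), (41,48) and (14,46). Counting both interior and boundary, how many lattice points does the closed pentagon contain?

2681

By the shoelace formula, twice the signed area is |((-22)·(-27) − 19·42) + (19·(-12) − 33·(-27)) + (33·48 − 41·(-12)) + (41·46 − 14·48) + (14·42 − (-22)·46)| = 5349, so the area is 5349/2.
The number of boundary lattice points is Σ gcd(|Δx|,|Δy|) = gcd(41,69) + gcd(14,15) + gcd(8,60) + gcd(27,2) + gcd(36,4) = 1+1+4+1+4 = 11.
Pick's theorem gives I = A − B/2 + 1 = 5349/2 − 11/2 + 1 = 2670, so the closed region contains I + B = 2670 + 11 = 2681 lattice points.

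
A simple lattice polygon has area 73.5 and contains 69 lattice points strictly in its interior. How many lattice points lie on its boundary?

11

Pick's theorem gives A = I + B/2 − 1, so B = 2(A − I + 1) = 2(73.5 − 69 + 1) = 11.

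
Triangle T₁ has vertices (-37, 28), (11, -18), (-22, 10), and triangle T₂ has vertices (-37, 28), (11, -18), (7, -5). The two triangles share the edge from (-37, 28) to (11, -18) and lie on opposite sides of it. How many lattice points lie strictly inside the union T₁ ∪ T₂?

The union is the simple quadrilateral with vertices (-37, 28), (-22, 10), (11, -18), (7, -5) in order.
The shoelace formula gives twice the area as |[(-37)·10 − (-22)·28] + [(-22)·(-18) − 11·10] + [11·(-5) − 7·(-18)] + [7·28 − (-37)·(-5)]| = 614, so the area is 307.
Summing gcd(|Δx|,|Δy|) over the edges gives the boundary count: gcd(15,18) + gcd(33,28) + gcd(4,13) + gcd(44,33) = 3+1+1+11 = 16.
By Pick's theorem I = A − B/2 + 1 = 307 − 16/2 + 1 = 300.

300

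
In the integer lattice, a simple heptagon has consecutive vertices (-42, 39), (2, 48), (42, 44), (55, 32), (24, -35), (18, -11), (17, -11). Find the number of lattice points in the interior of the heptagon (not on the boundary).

3611

The shoelace formula gives twice the area as |[(-42)·48 − 2·39] + [2·44 − 42·48] + [42·32 − 55·44] + [55·(-35) − 24·32] + [24·(-11) − 18·(-35)] + [18·(-11) − 17·(-11)] + [17·39 − (-42)·(-11)]| = 7235, so the area is 3617.5.
Along each edge there are gcd(|Δx|,|Δy|)+1 lattice points, so counting each shared vertex once the boundary has gcd(44,9) + gcd(40,4) + gcd(13,12) + gcd(31,67) + gcd(6,24) + gcd(1,0) + gcd(59,50) = 1+4+1+1+6+1+1 = 15.
By Pick's theorem A = I + B/2 − 1, so I = 3617.5 − 15/2 + 1 = 3611.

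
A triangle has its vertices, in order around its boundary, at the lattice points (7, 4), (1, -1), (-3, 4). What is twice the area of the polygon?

By the shoelace formula, twice the signed area is |[7·(-1) − 1·4] + [1·4 − (-3)·(-1)] + [(-3)·4 − 7·4]| = 50, so the area is 25.

50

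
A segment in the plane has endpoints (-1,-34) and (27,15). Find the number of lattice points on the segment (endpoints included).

8

The number of lattice points on a segment between lattice points is gcd(|Δx|,|Δy|) + 1 = gcd(28,49) + 1 = 7 + 1 = 8.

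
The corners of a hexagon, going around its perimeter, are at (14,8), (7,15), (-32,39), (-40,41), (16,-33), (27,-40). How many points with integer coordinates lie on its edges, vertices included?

16

Along each edge there are gcd(|Δx|,|Δy|)+1 lattice points, so counting each shared vertex once the boundary has gcd(7,7) + gcd(39,24) + gcd(8,2) + gcd(56,74) + gcd(11,7) + gcd(13,48) = 7+3+2+2+1+1 = 16.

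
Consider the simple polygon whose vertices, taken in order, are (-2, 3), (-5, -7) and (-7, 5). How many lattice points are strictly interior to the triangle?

27

By the shoelace formula, twice the signed area is |[(-2)·(-7) − (-5)·3] + [(-5)·5 − (-7)·(-7)] + [(-7)·3 − (-2)·5]| = 56, so the area is 28.
The number of boundary lattice points is Σ gcd(|Δx|,|Δy|) = gcd(3,10) + gcd(2,12) + gcd(5,2) = 1+2+1 = 4.
By Pick's theorem A = I + B/2 − 1, so I = 28 − 4/2 + 1 = 27.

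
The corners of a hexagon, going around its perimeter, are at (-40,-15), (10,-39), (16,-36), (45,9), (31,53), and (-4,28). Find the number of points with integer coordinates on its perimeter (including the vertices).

14

The number of boundary lattice points is Σ gcd(|Δx|,|Δy|) = gcd(50,24) + gcd(6,3) + gcd(29,45) + gcd(14,44) + gcd(35,25) + gcd(36,43) = 2+3+1+2+5+1 = 14.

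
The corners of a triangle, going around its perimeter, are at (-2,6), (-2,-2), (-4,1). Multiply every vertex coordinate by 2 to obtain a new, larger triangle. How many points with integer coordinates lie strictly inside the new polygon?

Using the shoelace formula, 2A = |((-2)·(-2) − (-2)·6) + ((-2)·1 − (-4)·(-2)) + ((-4)·6 − (-2)·1)| = 16, so the area is 8.
The number of boundary lattice points is Σ gcd(|Δx|,|Δy|) = gcd(0,8) + gcd(2,3) + gcd(2,5) = 8+1+1 = 10.
Scaling by 2 multiplies the area by 2² = 4 (so the new area is 32) and multiplies the boundary lattice-point count by 2, giving 20.
By Pick's theorem, the interior count of the dilated polygon is 32 − 20/2 + 1 = 23.

23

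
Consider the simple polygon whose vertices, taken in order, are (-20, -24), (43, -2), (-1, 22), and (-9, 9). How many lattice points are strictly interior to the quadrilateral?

Using the shoelace formula, 2A = |((-20)·(-2) − 43·(-24)) + (43·22 − (-1)·(-2)) + ((-1)·9 − (-9)·22) + ((-9)·(-24) − (-20)·9)| = 2601, so the area is 2601/2.
The number of boundary lattice points is Σ gcd(|Δx|,|Δy|) = gcd(63,22) + gcd(44,24) + gcd(8,13) + gcd(11,33) = 1+4+1+11 = 17.
Pick's theorem gives I = A − B/2 + 1 = 2601/2 − 17/2 + 1 = 1293.

1293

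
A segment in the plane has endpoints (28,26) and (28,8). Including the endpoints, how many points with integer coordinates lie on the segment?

19

The number of lattice points on a segment between lattice points is gcd(|Δx|,|Δy|) + 1 = gcd(0,18) + 1 = 18 + 1 = 19.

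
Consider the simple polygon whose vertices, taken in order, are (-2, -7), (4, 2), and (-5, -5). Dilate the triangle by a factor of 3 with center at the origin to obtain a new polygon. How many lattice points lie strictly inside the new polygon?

169

The shoelace formula gives twice the area as |((-2)·2 − 4·(-7)) + (4·(-5) − (-5)·2) + ((-5)·(-7) − (-2)·(-5))| = 39, so the area is 19.5.
Along each edge there are gcd(|Δx|,|Δy|)+1 lattice points, so counting each shared vertex once the boundary has gcd(6,9) + gcd(9,7) + gcd(3,2) = 3+1+1 = 5.
Scaling by 3 multiplies the area by 3² = 9 (so the new area is 351/2) and multiplies the boundary lattice-point count by 3, giving 15.
By Pick's theorem, the interior count of the dilated polygon is 351/2 − 15/2 + 1 = 169.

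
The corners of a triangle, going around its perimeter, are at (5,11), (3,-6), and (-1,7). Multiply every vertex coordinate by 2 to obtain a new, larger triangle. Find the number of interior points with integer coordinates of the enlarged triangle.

By the shoelace formula, twice the signed area is |(5·(-6) − 3·11) + (3·7 − (-1)·(-6)) + ((-1)·11 − 5·7)| = 94, so the area is 47.
Along each edge there are gcd(|Δx|,|Δy|)+1 lattice points, so counting each shared vertex once the boundary has gcd(2,17) + gcd(4,13) + gcd(6,4) = 1+1+2 = 4.
Scaling by 2 multiplies the area by 2² = 4 (so the new area is 188) and multiplies the boundary lattice-point count by 2, giving 8.
By Pick's theorem, the interior count of the dilated polygon is 188 − 8/2 + 1 = 185.

185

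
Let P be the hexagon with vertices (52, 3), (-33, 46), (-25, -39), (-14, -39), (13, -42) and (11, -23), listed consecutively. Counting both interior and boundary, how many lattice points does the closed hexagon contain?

3932

Using the shoelace formula, 2A = |[52·46 − (-33)·3] + [(-33)·(-39) − (-25)·46] + [(-25)·(-39) − (-14)·(-39)] + [(-14)·(-42) − 13·(-39)] + [13·(-23) − 11·(-42)] + [11·3 − 52·(-23)]| = 7844, so the area is 3922.
Summing gcd(|Δx|,|Δy|) over the edges gives the boundary count: gcd(85,43) + gcd(8,85) + gcd(11,0) + gcd(27,3) + gcd(2,19) + gcd(41,26) = 1+1+11+3+1+1 = 18.
Pick's theorem gives I = A − B/2 + 1 = 3922 − 18/2 + 1 = 3914, so the closed region contains I + B = 3914 + 18 = 3932 lattice points.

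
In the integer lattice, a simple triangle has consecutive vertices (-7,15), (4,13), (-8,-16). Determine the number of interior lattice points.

171

The shoelace formula gives twice the area as |[(-7)·13 − 4·15] + [4·(-16) − (-8)·13] + [(-8)·15 − (-7)·(-16)]| = 343, so the area is 171.5.
The number of boundary lattice points is Σ gcd(|Δx|,|Δy|) = gcd(11,2) + gcd(12,29) + gcd(1,31) = 1+1+1 = 3.
By Pick's theorem A = I + B/2 − 1, so I = 171.5 − 3/2 + 1 = 171.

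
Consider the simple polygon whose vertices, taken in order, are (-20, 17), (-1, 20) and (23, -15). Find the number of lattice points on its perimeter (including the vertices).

3

Summing gcd(|Δx|,|Δy|) over the edges gives the boundary count: gcd(19,3) + gcd(24,35) + gcd(43,32) = 1+1+1 = 3.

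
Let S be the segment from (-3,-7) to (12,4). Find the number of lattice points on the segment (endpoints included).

The number of lattice points on a segment between lattice points is gcd(|Δx|,|Δy|) + 1 = gcd(15,11) + 1 = 1 + 1 = 2.

2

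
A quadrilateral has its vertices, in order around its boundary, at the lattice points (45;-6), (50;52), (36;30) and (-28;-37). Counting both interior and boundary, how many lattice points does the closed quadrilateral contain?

By the shoelace formula, twice the signed area is |[45·52 − 50·(-6)] + [50·30 − 36·52] + [36·(-37) − (-28)·30] + [(-28)·(-6) − 45·(-37)]| = 3609, so the area is 3609/2.
Along each edge there are gcd(|Δx|,|Δy|)+1 lattice points, so counting each shared vertex once the boundary has gcd(5,58) + gcd(14,22) + gcd(64,67) + gcd(73,31) = 1+2+1+1 = 5.
Pick's theorem gives I = A − B/2 + 1 = 3609/2 − 5/2 + 1 = 1803, so the closed region contains I + B = 1803 + 5 = 1808 lattice points.

1808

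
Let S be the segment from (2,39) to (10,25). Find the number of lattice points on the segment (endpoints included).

3

The number of lattice points on a segment between lattice points is gcd(|Δx|,|Δy|) + 1 = gcd(8,14) + 1 = 2 + 1 = 3.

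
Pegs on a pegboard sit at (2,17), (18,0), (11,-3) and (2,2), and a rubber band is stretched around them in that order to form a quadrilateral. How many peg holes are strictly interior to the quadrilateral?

143

Using the shoelace formula, 2A = |(2·0 − 18·17) + (18·(-3) − 11·0) + (11·2 − 2·(-3)) + (2·17 − 2·2)| = 302, so the area is 151.
The number of boundary lattice points is Σ gcd(|Δx|,|Δy|) = gcd(16,17) + gcd(7,3) + gcd(9,5) + gcd(0,15) = 1+1+1+15 = 18.
Pick's theorem gives I = A − B/2 + 1 = 151 − 18/2 + 1 = 143.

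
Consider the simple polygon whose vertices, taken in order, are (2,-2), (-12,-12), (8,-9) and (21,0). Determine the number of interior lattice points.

Using the shoelace formula, 2A = |(2·(-12) − (-12)·(-2)) + ((-12)·(-9) − 8·(-12)) + (8·0 − 21·(-9)) + (21·(-2) − 2·0)| = 303, so the area is 151.5.
Summing gcd(|Δx|,|Δy|) over the edges gives the boundary count: gcd(14,10) + gcd(20,3) + gcd(13,9) + gcd(19,2) = 2+1+1+1 = 5.
By Pick's theorem A = I + B/2 − 1, so I = 151.5 − 5/2 + 1 = 150.

150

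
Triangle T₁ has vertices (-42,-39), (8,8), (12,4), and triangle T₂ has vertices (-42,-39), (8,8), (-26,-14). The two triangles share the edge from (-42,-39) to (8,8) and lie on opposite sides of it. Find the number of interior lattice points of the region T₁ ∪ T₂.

440

The union is the simple quadrilateral with vertices (-42,-39), (12,4), (8,8), (-26,-14) in order.
Using the shoelace formula, 2A = |((-42)·4 − 12·(-39)) + (12·8 − 8·4) + (8·(-14) − (-26)·8) + ((-26)·(-39) − (-42)·(-14))| = 886, so the area is 443.
Along each edge there are gcd(|Δx|,|Δy|)+1 lattice points, so counting each shared vertex once the boundary has gcd(54,43) + gcd(4,4) + gcd(34,22) + gcd(16,25) = 1+4+2+1 = 8.
By Pick's theorem I = A − B/2 + 1 = 443 − 8/2 + 1 = 440.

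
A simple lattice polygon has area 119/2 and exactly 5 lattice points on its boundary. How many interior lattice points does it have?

From Pick's theorem, I = A − B/2 + 1 = 119/2 − 5/2 + 1 = 58.

58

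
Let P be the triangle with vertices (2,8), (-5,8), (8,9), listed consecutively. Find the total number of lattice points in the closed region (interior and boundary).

9

By the shoelace formula, twice the signed area is |[2·8 − (-5)·8] + [(-5)·9 − 8·8] + [8·8 − 2·9]| = 7, so the area is 7/2.
The number of boundary lattice points is Σ gcd(|Δx|,|Δy|) = gcd(7,0) + gcd(13,1) + gcd(6,1) = 7+1+1 = 9.
Pick's theorem gives I = A − B/2 + 1 = 7/2 − 9/2 + 1 = 0, so the closed region contains I + B = 0 + 9 = 9 lattice points.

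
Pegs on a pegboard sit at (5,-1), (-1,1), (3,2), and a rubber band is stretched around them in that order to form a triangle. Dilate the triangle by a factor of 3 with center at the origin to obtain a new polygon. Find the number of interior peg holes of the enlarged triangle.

58

By the shoelace formula, twice the signed area is |[5·1 − (-1)·(-1)] + [(-1)·2 − 3·1] + [3·(-1) − 5·2]| = 14, so the area is 7.
Summing gcd(|Δx|,|Δy|) over the edges gives the boundary count: gcd(6,2) + gcd(4,1) + gcd(2,3) = 2+1+1 = 4.
Scaling by 3 multiplies the area by 3² = 9 (so the new area is 63) and multiplies the boundary lattice-point count by 3, giving 12.
By Pick's theorem, the interior count of the dilated polygon is 63 − 12/2 + 1 = 58.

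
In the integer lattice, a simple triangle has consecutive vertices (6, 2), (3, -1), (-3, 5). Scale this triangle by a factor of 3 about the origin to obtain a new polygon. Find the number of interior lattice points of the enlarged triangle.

145

Using the shoelace formula, 2A = |[6·(-1) − 3·2] + [3·5 − (-3)·(-1)] + [(-3)·2 − 6·5]| = 36, so the area is 18.
Along each edge there are gcd(|Δx|,|Δy|)+1 lattice points, so counting each shared vertex once the boundary has gcd(3,3) + gcd(6,6) + gcd(9,3) = 3+6+3 = 12.
Scaling by 3 multiplies the area by 3² = 9 (so the new area is 162) and multiplies the boundary lattice-point count by 3, giving 36.
By Pick's theorem, the interior count of the dilated polygon is 162 − 36/2 + 1 = 145.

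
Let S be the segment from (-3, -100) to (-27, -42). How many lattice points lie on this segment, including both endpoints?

3

The number of lattice points on a segment between lattice points is gcd(|Δx|,|Δy|) + 1 = gcd(24,58) + 1 = 2 + 1 = 3.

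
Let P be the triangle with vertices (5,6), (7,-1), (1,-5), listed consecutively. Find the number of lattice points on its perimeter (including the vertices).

4

Summing gcd(|Δx|,|Δy|) over the edges gives the boundary count: gcd(2,7) + gcd(6,4) + gcd(4,11) = 1+2+1 = 4.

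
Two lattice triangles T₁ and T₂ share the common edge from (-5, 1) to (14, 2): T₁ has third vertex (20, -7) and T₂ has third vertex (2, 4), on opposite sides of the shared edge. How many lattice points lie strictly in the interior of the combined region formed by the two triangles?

The union is the simple quadrilateral with vertices (-5, 1), (20, -7), (14, 2), (2, 4) in order.
By the shoelace formula, twice the signed area is |((-5)·(-7) − 20·1) + (20·2 − 14·(-7)) + (14·4 − 2·2) + (2·1 − (-5)·4)| = 227, so the area is 227/2.
The number of boundary lattice points is Σ gcd(|Δx|,|Δy|) = gcd(25,8) + gcd(6,9) + gcd(12,2) + gcd(7,3) = 1+3+2+1 = 7.
By Pick's theorem I = A − B/2 + 1 = 227/2 − 7/2 + 1 = 111.

111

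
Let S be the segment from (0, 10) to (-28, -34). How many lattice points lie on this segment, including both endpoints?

The number of lattice points on a segment between lattice points is gcd(|Δx|,|Δy|) + 1 = gcd(28,44) + 1 = 4 + 1 = 5.

5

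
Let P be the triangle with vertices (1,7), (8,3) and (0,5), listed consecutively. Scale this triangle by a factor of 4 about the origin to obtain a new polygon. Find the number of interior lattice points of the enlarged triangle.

137

By the shoelace formula, twice the signed area is |[1·3 − 8·7] + [8·5 − 0·3] + [0·7 − 1·5]| = 18, so the area is 9.
Along each edge there are gcd(|Δx|,|Δy|)+1 lattice points, so counting each shared vertex once the boundary has gcd(7,4) + gcd(8,2) + gcd(1,2) = 1+2+1 = 4.
Scaling by 4 multiplies the area by 4² = 16 (so the new area is 144) and multiplies the boundary lattice-point count by 4, giving 16.
By Pick's theorem, the interior count of the dilated polygon is 144 − 16/2 + 1 = 137.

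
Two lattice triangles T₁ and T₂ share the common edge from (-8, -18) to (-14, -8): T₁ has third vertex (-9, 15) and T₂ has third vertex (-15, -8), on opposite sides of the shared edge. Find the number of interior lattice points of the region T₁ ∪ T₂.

98

The union is the simple quadrilateral with vertices (-8, -18), (-9, 15), (-14, -8), (-15, -8) in order.
Using the shoelace formula, 2A = |((-8)·15 − (-9)·(-18)) + ((-9)·(-8) − (-14)·15) + ((-14)·(-8) − (-15)·(-8)) + ((-15)·(-18) − (-8)·(-8))| = 198, so the area is 99.
The number of boundary lattice points is Σ gcd(|Δx|,|Δy|) = gcd(1,33) + gcd(5,23) + gcd(1,0) + gcd(7,10) = 1+1+1+1 = 4.
By Pick's theorem I = A − B/2 + 1 = 99 − 4/2 + 1 = 98.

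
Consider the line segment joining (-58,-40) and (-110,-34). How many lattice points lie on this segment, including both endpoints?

3

The number of lattice points on a segment between lattice points is gcd(|Δx|,|Δy|) + 1 = gcd(52,6) + 1 = 2 + 1 = 3.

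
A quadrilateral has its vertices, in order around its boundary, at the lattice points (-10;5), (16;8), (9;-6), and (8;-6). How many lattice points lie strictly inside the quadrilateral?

By the shoelace formula, twice the signed area is |((-10)·8 − 16·5) + (16·(-6) − 9·8) + (9·(-6) − 8·(-6)) + (8·5 − (-10)·(-6))| = 354, so the area is 177.
The number of boundary lattice points is Σ gcd(|Δx|,|Δy|) = gcd(26,3) + gcd(7,14) + gcd(1,0) + gcd(18,11) = 1+7+1+1 = 10.
Pick's theorem gives I = A − B/2 + 1 = 177 − 10/2 + 1 = 173.

173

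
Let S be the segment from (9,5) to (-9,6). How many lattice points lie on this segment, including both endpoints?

2

The number of lattice points on a segment between lattice points is gcd(|Δx|,|Δy|) + 1 = gcd(18,1) + 1 = 1 + 1 = 2.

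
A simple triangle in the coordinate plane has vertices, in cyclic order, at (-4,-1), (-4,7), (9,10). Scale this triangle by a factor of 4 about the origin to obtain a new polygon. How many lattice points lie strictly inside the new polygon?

813

Using the shoelace formula, 2A = |[(-4)·7 − (-4)·(-1)] + [(-4)·10 − 9·7] + [9·(-1) − (-4)·10]| = 104, so the area is 52.
Summing gcd(|Δx|,|Δy|) over the edges gives the boundary count: gcd(0,8) + gcd(13,3) + gcd(13,11) = 8+1+1 = 10.
Scaling by 4 multiplies the area by 4² = 16 (so the new area is 832) and multiplies the boundary lattice-point count by 4, giving 40.
By Pick's theorem, the interior count of the dilated polygon is 832 − 40/2 + 1 = 813.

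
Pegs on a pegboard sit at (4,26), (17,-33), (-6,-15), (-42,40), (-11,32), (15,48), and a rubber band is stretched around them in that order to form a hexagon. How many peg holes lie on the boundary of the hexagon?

Summing gcd(|Δx|,|Δy|) over the edges gives the boundary count: gcd(13,59) + gcd(23,18) + gcd(36,55) + gcd(31,8) + gcd(26,16) + gcd(11,22) = 1+1+1+1+2+11 = 17.

17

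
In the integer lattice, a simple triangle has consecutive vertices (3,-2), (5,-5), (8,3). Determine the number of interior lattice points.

By the shoelace formula, twice the signed area is |[3·(-5) − 5·(-2)] + [5·3 − 8·(-5)] + [8·(-2) − 3·3]| = 25, so the area is 12.5.
Summing gcd(|Δx|,|Δy|) over the edges gives the boundary count: gcd(2,3) + gcd(3,8) + gcd(5,5) = 1+1+5 = 7.
Pick's theorem gives I = A − B/2 + 1 = 12.5 − 7/2 + 1 = 10.

10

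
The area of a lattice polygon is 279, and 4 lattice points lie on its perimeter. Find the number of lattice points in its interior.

From Pick's theorem, I = A − B/2 + 1 = 279 − 4/2 + 1 = 278.

278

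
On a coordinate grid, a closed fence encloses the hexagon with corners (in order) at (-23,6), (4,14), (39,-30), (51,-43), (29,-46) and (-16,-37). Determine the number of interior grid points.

Using the shoelace formula, 2A = |[(-23)·14 − 4·6] + [4·(-30) − 39·14] + [39·(-43) − 51·(-30)] + [51·(-46) − 29·(-43)] + [29·(-37) − (-16)·(-46)] + [(-16)·6 − (-23)·(-37)]| = 5014, so the area is 2507.
Along each edge there are gcd(|Δx|,|Δy|)+1 lattice points, so counting each shared vertex once the boundary has gcd(27,8) + gcd(35,44) + gcd(12,13) + gcd(22,3) + gcd(45,9) + gcd(7,43) = 1+1+1+1+9+1 = 14.
By Pick's theorem A = I + B/2 − 1, so I = 2507 − 14/2 + 1 = 2501.

2501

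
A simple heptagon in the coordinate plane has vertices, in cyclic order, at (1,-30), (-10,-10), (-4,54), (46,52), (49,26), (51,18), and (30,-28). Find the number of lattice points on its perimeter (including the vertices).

10

The number of boundary lattice points is Σ gcd(|Δx|,|Δy|) = gcd(11,20) + gcd(6,64) + gcd(50,2) + gcd(3,26) + gcd(2,8) + gcd(21,46) + gcd(29,2) = 1+2+2+1+2+1+1 = 10.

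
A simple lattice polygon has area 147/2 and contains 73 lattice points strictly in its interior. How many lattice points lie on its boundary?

3

Pick's theorem gives A = I + B/2 − 1, so B = 2(A − I + 1) = 2(147/2 − 73 + 1) = 3.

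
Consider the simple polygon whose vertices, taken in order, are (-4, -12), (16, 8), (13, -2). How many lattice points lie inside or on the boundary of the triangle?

82

The shoelace formula gives twice the area as |[(-4)·8 − 16·(-12)] + [16·(-2) − 13·8] + [13·(-12) − (-4)·(-2)]| = 140, so the area is 70.
Summing gcd(|Δx|,|Δy|) over the edges gives the boundary count: gcd(20,20) + gcd(3,10) + gcd(17,10) = 20+1+1 = 22.
Pick's theorem gives I = A − B/2 + 1 = 70 − 22/2 + 1 = 60, so the closed region contains I + B = 60 + 22 = 82 lattice points.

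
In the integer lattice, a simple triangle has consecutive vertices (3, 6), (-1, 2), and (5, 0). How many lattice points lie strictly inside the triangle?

13

The shoelace formula gives twice the area as |(3·2 − (-1)·6) + ((-1)·0 − 5·2) + (5·6 − 3·0)| = 32, so the area is 16.
The number of boundary lattice points is Σ gcd(|Δx|,|Δy|) = gcd(4,4) + gcd(6,2) + gcd(2,6) = 4+2+2 = 8.
By Pick's theorem A = I + B/2 − 1, so I = 16 − 8/2 + 1 = 13.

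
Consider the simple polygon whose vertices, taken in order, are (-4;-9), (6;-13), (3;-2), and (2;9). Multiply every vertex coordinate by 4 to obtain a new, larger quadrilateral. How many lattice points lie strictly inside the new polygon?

1437

Using the shoelace formula, 2A = |[(-4)·(-13) − 6·(-9)] + [6·(-2) − 3·(-13)] + [3·9 − 2·(-2)] + [2·(-9) − (-4)·9]| = 182, so the area is 91.
The number of boundary lattice points is Σ gcd(|Δx|,|Δy|) = gcd(10,4) + gcd(3,11) + gcd(1,11) + gcd(6,18) = 2+1+1+6 = 10.
Scaling by 4 multiplies the area by 4² = 16 (so the new area is 1456) and multiplies the boundary lattice-point count by 4, giving 40.
By Pick's theorem, the interior count of the dilated polygon is 1456 − 40/2 + 1 = 1437.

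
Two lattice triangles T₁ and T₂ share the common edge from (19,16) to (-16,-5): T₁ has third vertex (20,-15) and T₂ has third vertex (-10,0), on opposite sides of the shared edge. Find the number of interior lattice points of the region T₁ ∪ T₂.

The union is the simple quadrilateral with vertices (19,16), (20,-15), (-16,-5), (-10,0) in order.
Using the shoelace formula, 2A = |(19·(-15) − 20·16) + (20·(-5) − (-16)·(-15)) + ((-16)·0 − (-10)·(-5)) + ((-10)·16 − 19·0)| = 1155, so the area is 1155/2.
The number of boundary lattice points is Σ gcd(|Δx|,|Δy|) = gcd(1,31) + gcd(36,10) + gcd(6,5) + gcd(29,16) = 1+2+1+1 = 5.
By Pick's theorem I = A − B/2 + 1 = 1155/2 − 5/2 + 1 = 576.

576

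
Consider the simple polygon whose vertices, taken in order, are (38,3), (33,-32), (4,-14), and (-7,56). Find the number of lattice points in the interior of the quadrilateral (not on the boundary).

Using the shoelace formula, 2A = |(38·(-32) − 33·3) + (33·(-14) − 4·(-32)) + (4·56 − (-7)·(-14)) + ((-7)·3 − 38·56)| = 3672, so the area is 1836.
Along each edge there are gcd(|Δx|,|Δy|)+1 lattice points, so counting each shared vertex once the boundary has gcd(5,35) + gcd(29,18) + gcd(11,70) + gcd(45,53) = 5+1+1+1 = 8.
By Pick's theorem A = I + B/2 − 1, so I = 1836 − 8/2 + 1 = 1833.

1833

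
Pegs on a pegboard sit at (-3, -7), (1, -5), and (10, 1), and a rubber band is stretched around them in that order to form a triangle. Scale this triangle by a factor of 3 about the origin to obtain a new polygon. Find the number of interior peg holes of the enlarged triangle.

Using the shoelace formula, 2A = |[(-3)·(-5) − 1·(-7)] + [1·1 − 10·(-5)] + [10·(-7) − (-3)·1]| = 6, so the area is 3.
Summing gcd(|Δx|,|Δy|) over the edges gives the boundary count: gcd(4,2) + gcd(9,6) + gcd(13,8) = 2+3+1 = 6.
Scaling by 3 multiplies the area by 3² = 9 (so the new area is 27) and multiplies the boundary lattice-point count by 3, giving 18.
By Pick's theorem, the interior count of the dilated polygon is 27 − 18/2 + 1 = 19.

19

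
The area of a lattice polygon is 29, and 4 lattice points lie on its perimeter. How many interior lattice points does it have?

28

Pick's theorem A = I + B/2 − 1 rearranges to I = A − B/2 + 1 = 29 − 4/2 + 1 = 28.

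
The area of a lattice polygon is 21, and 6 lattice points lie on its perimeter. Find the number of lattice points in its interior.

From Pick's theorem, I = A − B/2 + 1 = 21 − 6/2 + 1 = 19.

19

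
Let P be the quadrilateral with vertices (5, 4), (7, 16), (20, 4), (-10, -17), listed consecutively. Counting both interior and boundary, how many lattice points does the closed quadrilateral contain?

By the shoelace formula, twice the signed area is |[5·16 − 7·4] + [7·4 − 20·16] + [20·(-17) − (-10)·4] + [(-10)·4 − 5·(-17)]| = 495, so the area is 495/2.
The number of boundary lattice points is Σ gcd(|Δx|,|Δy|) = gcd(2,12) + gcd(13,12) + gcd(30,21) + gcd(15,21) = 2+1+3+3 = 9.
Pick's theorem gives I = A − B/2 + 1 = 495/2 − 9/2 + 1 = 244, so the closed region contains I + B = 244 + 9 = 253 lattice points.

253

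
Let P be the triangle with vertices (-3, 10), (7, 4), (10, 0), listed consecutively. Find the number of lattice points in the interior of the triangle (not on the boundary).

10

The shoelace formula gives twice the area as |[(-3)·4 − 7·10] + [7·0 − 10·4] + [10·10 − (-3)·0]| = 22, so the area is 11.
Along each edge there are gcd(|Δx|,|Δy|)+1 lattice points, so counting each shared vertex once the boundary has gcd(10,6) + gcd(3,4) + gcd(13,10) = 2+1+1 = 4.
By Pick's theorem A = I + B/2 − 1, so I = 11 − 4/2 + 1 = 10.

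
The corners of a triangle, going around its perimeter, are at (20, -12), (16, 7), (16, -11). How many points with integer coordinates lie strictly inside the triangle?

The shoelace formula gives twice the area as |(20·7 − 16·(-12)) + (16·(-11) − 16·7) + (16·(-12) − 20·(-11))| = 72, so the area is 36.
The number of boundary lattice points is Σ gcd(|Δx|,|Δy|) = gcd(4,19) + gcd(0,18) + gcd(4,1) = 1+18+1 = 20.
Pick's theorem gives I = A − B/2 + 1 = 36 − 20/2 + 1 = 27.

27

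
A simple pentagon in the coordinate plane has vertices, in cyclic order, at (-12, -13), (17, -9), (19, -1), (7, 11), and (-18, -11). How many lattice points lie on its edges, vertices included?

18

Along each edge there are gcd(|Δx|,|Δy|)+1 lattice points, so counting each shared vertex once the boundary has gcd(29,4) + gcd(2,8) + gcd(12,12) + gcd(25,22) + gcd(6,2) = 1+2+12+1+2 = 18.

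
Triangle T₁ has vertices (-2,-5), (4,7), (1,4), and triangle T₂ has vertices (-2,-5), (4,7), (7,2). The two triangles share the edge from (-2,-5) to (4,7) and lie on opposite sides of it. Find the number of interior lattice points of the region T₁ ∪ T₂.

The union is the simple quadrilateral with vertices (-2,-5), (1,4), (4,7), (7,2) in order.
By the shoelace formula, twice the signed area is |[(-2)·4 − 1·(-5)] + [1·7 − 4·4] + [4·2 − 7·7] + [7·(-5) − (-2)·2]| = 84, so the area is 42.
The number of boundary lattice points is Σ gcd(|Δx|,|Δy|) = gcd(3,9) + gcd(3,3) + gcd(3,5) + gcd(9,7) = 3+3+1+1 = 8.
By Pick's theorem I = A − B/2 + 1 = 42 − 8/2 + 1 = 39.

39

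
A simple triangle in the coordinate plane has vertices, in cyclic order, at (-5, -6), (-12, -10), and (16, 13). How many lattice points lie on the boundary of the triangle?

3

Along each edge there are gcd(|Δx|,|Δy|)+1 lattice points, so counting each shared vertex once the boundary has gcd(7,4) + gcd(28,23) + gcd(21,19) = 1+1+1 = 3.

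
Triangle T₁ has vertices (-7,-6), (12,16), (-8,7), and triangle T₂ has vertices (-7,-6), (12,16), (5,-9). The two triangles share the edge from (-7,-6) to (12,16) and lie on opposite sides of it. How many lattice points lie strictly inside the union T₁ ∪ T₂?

293

The union is the simple quadrilateral with vertices (-7,-6), (-8,7), (12,16), (5,-9) in order.
Using the shoelace formula, 2A = |[(-7)·7 − (-8)·(-6)] + [(-8)·16 − 12·7] + [12·(-9) − 5·16] + [5·(-6) − (-7)·(-9)]| = 590, so the area is 295.
Along each edge there are gcd(|Δx|,|Δy|)+1 lattice points, so counting each shared vertex once the boundary has gcd(1,13) + gcd(20,9) + gcd(7,25) + gcd(12,3) = 1+1+1+3 = 6.
By Pick's theorem I = A − B/2 + 1 = 295 − 6/2 + 1 = 293.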